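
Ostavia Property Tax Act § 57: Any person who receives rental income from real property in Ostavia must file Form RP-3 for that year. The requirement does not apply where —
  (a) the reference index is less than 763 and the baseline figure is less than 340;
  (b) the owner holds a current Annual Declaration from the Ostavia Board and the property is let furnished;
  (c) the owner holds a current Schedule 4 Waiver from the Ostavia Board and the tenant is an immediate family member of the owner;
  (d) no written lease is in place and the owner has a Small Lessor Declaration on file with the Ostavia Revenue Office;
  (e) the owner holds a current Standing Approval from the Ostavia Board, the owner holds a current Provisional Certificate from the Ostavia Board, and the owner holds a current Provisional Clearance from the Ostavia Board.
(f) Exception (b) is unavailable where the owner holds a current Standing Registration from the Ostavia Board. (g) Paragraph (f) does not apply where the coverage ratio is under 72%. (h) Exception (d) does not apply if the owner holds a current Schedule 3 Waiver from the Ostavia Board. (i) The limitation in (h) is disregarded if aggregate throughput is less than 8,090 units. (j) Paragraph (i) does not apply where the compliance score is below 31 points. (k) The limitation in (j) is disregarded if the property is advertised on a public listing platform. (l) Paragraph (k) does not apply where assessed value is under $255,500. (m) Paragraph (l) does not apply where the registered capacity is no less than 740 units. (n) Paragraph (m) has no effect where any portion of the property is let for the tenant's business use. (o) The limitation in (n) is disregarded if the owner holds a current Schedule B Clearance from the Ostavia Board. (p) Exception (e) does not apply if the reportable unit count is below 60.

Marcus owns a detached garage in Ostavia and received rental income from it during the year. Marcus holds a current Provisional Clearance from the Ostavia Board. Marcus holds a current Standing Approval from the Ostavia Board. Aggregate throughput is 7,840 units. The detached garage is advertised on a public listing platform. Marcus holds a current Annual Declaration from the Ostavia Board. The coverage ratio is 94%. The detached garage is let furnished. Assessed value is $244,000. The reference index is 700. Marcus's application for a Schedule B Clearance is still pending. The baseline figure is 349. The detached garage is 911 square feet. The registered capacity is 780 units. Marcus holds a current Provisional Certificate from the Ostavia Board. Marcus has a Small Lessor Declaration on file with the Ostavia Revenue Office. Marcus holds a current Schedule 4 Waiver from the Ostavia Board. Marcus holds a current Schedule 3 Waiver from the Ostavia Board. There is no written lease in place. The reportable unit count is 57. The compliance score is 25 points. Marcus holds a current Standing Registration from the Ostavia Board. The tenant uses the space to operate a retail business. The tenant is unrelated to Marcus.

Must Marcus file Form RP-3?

Yes — Marcus must file Form RP-3.

Exception (a) does not apply: the baseline figure is 349, not less than 340.
Exception (b): a current Annual Declaration is held; the property is let furnished — every condition holds. But applying paragraphs (f)–(g): (f) operates — a current Standing Registration is held. (g), which would lift (f), is not triggered — the coverage ratio is 94%, not under 72%. So (b) is unavailable.
Exception (c) does not apply: the tenant is unrelated to the owner.
Exception (d)'s conditions are all satisfied: there is no written lease; a Small Lessor Declaration is on file. However, paragraphs (h)–(o) must be considered: (h) is triggered — a current Schedule 3 Waiver is held. (i) would limit (h) — aggregate throughput is 7,840 units, less than the 8,090 units limit — but (j) sets (i) aside: (j) operates against (i): the compliance score is 25 points, below the 31 points limit. (k) would limit (j) — the property is publicly advertised — but (l) sets (k) aside: (l) operates against (k): assessed value is $244,000, under the $255,500 limit. (m) would limit (l) — the registered capacity is 780 units, meeting the 740 units threshold — but (n) sets (m) aside: (n) operates against (m): the space is let for business use. (o) is inapplicable (no current Schedule B Clearance is held), so (n) stands. Exception (d) does not apply.
Exception (e)'s conditions are all satisfied: a current Standing Approval is held; a current Provisional Certificate is held; a current Provisional Clearance is held. However, paragraph (p) must be considered: (p) operates against (e): the reportable unit count is 57, below the 60 limit. So (e) is unavailable.
No exception displaces § 57.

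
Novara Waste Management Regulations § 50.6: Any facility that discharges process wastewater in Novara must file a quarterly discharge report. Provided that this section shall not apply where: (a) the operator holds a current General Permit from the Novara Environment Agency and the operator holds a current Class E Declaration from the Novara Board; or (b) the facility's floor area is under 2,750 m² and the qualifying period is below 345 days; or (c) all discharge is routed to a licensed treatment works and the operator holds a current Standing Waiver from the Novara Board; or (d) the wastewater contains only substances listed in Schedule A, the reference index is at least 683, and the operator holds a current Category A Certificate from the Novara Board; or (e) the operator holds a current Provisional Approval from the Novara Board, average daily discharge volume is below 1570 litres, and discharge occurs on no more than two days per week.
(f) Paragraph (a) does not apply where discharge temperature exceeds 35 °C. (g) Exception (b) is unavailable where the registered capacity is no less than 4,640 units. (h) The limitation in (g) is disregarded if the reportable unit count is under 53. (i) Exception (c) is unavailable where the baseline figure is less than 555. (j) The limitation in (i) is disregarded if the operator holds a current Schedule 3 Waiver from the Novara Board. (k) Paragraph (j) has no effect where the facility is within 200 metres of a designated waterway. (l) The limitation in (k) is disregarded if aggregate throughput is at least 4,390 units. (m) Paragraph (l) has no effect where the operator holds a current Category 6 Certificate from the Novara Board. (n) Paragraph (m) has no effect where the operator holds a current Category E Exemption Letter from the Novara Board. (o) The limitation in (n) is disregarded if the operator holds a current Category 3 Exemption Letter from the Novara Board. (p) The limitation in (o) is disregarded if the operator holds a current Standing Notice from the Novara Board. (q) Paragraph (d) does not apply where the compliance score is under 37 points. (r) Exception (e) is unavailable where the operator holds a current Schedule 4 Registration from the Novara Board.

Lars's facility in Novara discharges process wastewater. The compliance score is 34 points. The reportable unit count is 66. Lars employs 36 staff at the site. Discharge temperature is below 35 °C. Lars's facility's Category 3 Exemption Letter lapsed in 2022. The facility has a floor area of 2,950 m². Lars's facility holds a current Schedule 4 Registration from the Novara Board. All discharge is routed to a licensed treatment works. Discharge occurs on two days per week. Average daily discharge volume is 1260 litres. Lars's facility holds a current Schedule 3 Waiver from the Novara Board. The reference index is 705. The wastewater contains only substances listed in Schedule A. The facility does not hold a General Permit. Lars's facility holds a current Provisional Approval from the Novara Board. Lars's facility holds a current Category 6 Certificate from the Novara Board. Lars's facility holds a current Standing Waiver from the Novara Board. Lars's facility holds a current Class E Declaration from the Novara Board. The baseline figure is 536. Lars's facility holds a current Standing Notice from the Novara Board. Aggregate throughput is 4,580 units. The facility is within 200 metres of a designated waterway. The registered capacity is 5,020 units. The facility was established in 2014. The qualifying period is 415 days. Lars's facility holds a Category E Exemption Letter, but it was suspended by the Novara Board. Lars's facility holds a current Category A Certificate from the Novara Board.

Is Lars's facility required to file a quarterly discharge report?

Exception (a) fails — no General Permit is held.
Exception (b) fails — the facility's floor area is 2,950 m², not under 2,750 m².
All of (c)'s requirements are met (discharge is routed to a licensed treatment works; a current Standing Waiver is held). But: (i) operates against (c): the baseline figure is 536, less than the 555 limit. (j) is triggered (a current Schedule 3 Waiver is held), but yields to (k): (k) operates against (j): the facility is within 200 m of a designated waterway. (l) operates (aggregate throughput is 4,580 units, meeting the 4,390 units threshold), but is overridden by (m): (m) operates — a current Category 6 Certificate is held. (n), which would lift (m), is inapplicable — there is no Category E Exemption Letter in force. Exception (c) does not apply.
Exception (d) is satisfied on its face — the wastewater is Schedule-A-only; the reference index is 705, meeting the 683 threshold; a current Category A Certificate is held. But: (q) operates against (d): the compliance score is 34 points, under the 37 points limit. So (d) is unavailable.
Exception (e): a current Provisional Approval is held; average daily discharge volume is 1260 litres, below the 1570 litres limit; discharge occurs on no more than two days per week — every condition holds. Turning to paragraph (r): (r) operates against (e): a current Schedule 4 Registration is held. So (e) is unavailable.
Every exception is unavailable, so the rule governs.

Yes — Lars's facility must file a quarterly discharge report.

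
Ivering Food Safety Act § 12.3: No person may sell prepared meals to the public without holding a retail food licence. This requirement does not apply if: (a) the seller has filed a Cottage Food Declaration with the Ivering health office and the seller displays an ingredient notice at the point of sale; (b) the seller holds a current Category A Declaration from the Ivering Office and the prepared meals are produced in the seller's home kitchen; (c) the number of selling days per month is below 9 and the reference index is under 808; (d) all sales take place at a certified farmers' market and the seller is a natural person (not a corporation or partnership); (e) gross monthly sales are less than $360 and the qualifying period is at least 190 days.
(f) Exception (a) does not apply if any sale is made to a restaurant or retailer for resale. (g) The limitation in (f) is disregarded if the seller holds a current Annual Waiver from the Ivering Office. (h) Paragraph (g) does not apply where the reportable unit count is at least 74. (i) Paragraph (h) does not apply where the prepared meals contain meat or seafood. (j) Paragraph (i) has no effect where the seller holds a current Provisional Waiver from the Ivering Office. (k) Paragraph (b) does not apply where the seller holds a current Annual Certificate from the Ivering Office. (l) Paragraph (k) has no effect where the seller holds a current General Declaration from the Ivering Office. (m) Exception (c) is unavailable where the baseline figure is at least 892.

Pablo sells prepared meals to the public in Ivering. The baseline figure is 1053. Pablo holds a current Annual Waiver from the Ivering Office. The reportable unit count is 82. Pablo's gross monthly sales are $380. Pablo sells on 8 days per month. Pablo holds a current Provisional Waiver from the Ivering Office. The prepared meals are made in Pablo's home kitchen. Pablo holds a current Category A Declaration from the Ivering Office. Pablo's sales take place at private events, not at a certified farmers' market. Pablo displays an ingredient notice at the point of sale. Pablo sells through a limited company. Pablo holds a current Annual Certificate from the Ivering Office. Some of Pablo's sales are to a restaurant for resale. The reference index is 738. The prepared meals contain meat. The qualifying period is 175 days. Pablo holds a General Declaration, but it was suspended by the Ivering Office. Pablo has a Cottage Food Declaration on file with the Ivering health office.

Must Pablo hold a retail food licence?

Exception (a): a Cottage Food Declaration is on file; an ingredient notice is displayed — every condition holds. But: (f) operates against (a): some sales are to a restaurant for resale. (g) applies (a current Annual Waiver is held), but yields to (h): (h) operates against (g): the reportable unit count is 82, meeting the 74 threshold. (i) would limit (h) — the prepared meals contain meat — but (j) sets (i) aside: (j) operates against (i): a current Provisional Waiver is held. So (a) is unavailable.
Exception (b)'s conditions are all satisfied: a current Category A Declaration is held; the prepared meals are home-kitchen produced. However, paragraphs (k)–(l) must be considered: (k) applies — a current Annual Certificate is held. (l) is not triggered (no current General Declaration is held), so (k) stands. (b) is therefore removed.
All of (c)'s requirements are met (the number of selling days per month is 8, below the 9 limit; the reference index is 738, under the 808 limit). However, paragraph (m) must be considered: (m) operates against (c): the baseline figure is 1,053, meeting the 892 threshold. (c) is therefore removed.
Exception (d) fails — sales are at private events, not a certified farmers' market.
Exception (e) requires that gross monthly sales are less than $360; but gross monthly sales are $380, not less than $360, so (e) is unavailable.
None of the exceptions is available; § 12.3 applies in full.

Yes — Pablo must hold a retail food licence.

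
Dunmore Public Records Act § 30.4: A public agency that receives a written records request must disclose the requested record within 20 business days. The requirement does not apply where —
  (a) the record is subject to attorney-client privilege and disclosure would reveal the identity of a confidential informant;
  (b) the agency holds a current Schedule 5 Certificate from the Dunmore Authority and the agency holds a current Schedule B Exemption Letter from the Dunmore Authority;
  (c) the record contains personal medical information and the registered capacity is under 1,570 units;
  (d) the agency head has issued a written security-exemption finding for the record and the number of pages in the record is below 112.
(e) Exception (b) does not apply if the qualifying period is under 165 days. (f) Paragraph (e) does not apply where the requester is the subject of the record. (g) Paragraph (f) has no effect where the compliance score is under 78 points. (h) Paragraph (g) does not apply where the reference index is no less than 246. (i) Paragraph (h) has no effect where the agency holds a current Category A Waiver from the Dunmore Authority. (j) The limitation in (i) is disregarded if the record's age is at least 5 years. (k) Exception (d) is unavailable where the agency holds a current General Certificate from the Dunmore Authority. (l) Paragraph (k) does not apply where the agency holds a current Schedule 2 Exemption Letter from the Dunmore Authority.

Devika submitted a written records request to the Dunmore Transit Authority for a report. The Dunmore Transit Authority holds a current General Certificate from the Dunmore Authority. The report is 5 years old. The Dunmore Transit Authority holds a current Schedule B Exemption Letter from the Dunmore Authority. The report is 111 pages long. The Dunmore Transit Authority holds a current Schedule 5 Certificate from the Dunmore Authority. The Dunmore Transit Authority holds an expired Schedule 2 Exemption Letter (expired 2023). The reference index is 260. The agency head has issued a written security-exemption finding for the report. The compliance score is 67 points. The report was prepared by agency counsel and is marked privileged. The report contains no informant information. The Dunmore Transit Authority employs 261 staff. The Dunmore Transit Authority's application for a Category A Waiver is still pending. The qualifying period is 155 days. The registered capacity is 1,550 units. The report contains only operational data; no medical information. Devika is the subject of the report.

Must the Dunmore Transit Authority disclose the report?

No — exception (b) applies; the Dunmore Transit Authority is not required to disclose the report.

Exception (a) fails — the report contains no informant information.
Exception (b)'s conditions are all satisfied: a current Schedule 5 Certificate is held; a current Schedule B Exemption Letter is held. As to paragraphs (e)–(j): (e) is triggered (the qualifying period is 155 days, under the 165 days limit), but is displaced by (f): (f) operates against (e): Devika is the subject of the report. (g) operates (the compliance score is 67 points, under the 78 points limit), but is itself disapplied by (h): (h) operates — the reference index is 260, meeting the 246 threshold. (i) is not engaged (there is no Category A Waiver in force), so (h) stands. Exception (b) stands.
Exception (c) fails — the report contains only operational data.
All of (d)'s requirements are met (a written security-exemption finding has been issued; the number of pages in the record is 111, below the 112 limit). Turning to paragraphs (k)–(l): (k) operates — a current General Certificate is held. (l), which would lift (k), is inapplicable — the Schedule 2 Exemption Letter is not current. (d) is therefore removed.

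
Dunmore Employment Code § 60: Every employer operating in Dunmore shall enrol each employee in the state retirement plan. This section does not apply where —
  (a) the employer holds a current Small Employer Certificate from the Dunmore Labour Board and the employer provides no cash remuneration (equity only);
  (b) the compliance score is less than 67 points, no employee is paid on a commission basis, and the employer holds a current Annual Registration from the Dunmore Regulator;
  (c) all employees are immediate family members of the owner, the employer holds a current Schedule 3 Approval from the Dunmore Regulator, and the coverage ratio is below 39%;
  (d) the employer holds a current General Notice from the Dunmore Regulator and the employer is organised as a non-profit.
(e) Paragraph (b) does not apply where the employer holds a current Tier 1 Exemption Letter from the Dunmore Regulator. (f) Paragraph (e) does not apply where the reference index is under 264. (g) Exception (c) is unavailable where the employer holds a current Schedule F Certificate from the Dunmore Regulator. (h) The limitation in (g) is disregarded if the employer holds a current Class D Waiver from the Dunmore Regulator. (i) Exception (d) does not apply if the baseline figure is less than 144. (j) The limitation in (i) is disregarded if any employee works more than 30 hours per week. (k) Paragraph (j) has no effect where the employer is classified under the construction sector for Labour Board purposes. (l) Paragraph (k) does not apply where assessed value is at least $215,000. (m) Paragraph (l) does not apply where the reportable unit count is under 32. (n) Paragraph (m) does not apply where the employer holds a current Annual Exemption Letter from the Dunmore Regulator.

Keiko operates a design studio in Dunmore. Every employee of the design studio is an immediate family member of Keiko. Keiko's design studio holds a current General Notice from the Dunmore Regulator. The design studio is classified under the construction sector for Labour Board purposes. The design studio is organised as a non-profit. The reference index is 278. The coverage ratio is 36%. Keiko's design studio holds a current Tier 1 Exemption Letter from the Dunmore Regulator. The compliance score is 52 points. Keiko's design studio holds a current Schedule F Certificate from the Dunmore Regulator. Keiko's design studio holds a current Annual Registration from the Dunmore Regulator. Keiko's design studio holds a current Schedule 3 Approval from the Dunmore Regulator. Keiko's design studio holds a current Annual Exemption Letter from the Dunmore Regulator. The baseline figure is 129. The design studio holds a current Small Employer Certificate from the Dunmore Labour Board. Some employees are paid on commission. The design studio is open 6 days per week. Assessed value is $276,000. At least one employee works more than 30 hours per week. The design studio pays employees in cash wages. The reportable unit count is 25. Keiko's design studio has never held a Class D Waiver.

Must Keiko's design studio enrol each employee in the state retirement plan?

Exception (a) does not apply: employees are paid cash wages.
Exception (b) does not apply: some employees are paid on commission.
Exception (c)'s conditions are all satisfied: every employee is an immediate family member; a current Schedule 3 Approval is held; the coverage ratio is 36%, below the 39% limit. However, paragraphs (g)–(h) must be considered: (g) operates against (c): a current Schedule F Certificate is held. (h), which would lift (g), is not engaged — the Class D Waiver is not current. Exception (c) does not apply.
Exception (d) is satisfied on its face — a current General Notice is held; the employer is a non-profit. Applying paragraphs (i)–(n): (i) would limit (d) — the baseline figure is 129, less than the 144 limit — but (j) sets (i) aside: (j) operates against (i): at least one employee exceeds 30 hours/week. (k) is triggered (the design studio is classified under the construction sector), but is itself disapplied by (l): (l) operates against (k): assessed value is $276,000, meeting the $215,000 threshold. (m) operates (the reportable unit count is 25, under the 32 limit), but is itself disapplied by (n): (n) operates against (m): a current Annual Exemption Letter is held. Exception (d) stands.

No — exception (d) applies; Keiko's design studio is not required to enrol each employee in the state retirement plan.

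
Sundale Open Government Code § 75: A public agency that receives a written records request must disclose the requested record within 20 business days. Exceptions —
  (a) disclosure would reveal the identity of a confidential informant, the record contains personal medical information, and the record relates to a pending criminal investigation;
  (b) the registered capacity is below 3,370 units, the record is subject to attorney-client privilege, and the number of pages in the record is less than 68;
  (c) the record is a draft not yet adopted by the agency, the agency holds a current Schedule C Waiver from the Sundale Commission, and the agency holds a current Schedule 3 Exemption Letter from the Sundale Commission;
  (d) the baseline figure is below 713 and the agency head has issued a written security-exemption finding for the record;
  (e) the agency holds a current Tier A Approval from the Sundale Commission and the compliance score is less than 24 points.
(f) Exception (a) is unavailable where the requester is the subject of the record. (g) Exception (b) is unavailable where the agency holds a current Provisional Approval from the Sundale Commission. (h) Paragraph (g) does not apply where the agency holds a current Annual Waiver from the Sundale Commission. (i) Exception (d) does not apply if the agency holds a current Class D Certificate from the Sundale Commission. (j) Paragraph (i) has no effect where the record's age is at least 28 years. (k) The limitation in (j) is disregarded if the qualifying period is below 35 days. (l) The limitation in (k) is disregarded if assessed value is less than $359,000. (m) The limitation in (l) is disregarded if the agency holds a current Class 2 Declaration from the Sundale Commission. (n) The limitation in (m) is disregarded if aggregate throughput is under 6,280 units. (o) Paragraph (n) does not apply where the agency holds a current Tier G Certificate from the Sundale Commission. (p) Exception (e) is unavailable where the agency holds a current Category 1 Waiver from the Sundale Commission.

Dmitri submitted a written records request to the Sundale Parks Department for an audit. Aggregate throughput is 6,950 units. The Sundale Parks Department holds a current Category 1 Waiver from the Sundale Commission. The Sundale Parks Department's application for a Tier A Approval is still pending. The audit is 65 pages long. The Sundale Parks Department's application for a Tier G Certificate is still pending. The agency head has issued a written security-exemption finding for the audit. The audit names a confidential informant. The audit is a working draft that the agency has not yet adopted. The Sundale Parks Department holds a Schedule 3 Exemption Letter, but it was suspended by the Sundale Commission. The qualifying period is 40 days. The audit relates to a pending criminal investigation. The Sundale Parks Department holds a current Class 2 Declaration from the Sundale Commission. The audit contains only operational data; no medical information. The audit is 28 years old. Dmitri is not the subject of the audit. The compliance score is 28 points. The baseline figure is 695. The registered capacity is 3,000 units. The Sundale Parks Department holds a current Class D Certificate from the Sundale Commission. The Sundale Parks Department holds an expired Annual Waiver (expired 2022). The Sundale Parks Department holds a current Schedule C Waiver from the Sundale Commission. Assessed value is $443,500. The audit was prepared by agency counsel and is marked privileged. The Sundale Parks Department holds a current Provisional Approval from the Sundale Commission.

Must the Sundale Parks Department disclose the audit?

Exception (a) fails — the audit contains only operational data.
Exception (b): the registered capacity is 3,000 units, below the 3,370 units limit; the audit is privileged; the number of pages in the record is 65, less than the 68 limit — every condition holds. But applying paragraphs (g)–(h): (g) operates against (b): a current Provisional Approval is held. (h), which would lift (g), is inapplicable — no current Annual Waiver is held. (b) is therefore removed.
Exception (c) does not apply: no current Schedule 3 Exemption Letter is held.
Exception (d): the baseline figure is 695, below the 713 limit; a written security-exemption finding has been issued — every condition holds. Under paragraphs (i)–(o): (i) would limit (d) — a current Class D Certificate is held — but (j) sets (i) aside: (j) is triggered — the record's age is 28 years, meeting the 28 years threshold. (k) is not triggered (the qualifying period is 40 days, not below 35 days), so (j) stands. So (d) applies.
Exception (e) requires that the agency holds a current Tier A Approval from the Sundale Commission; but no current Tier A Approval is held, so (e) is unavailable.

No — exception (d) applies; the Sundale Parks Department is not required to disclose the audit.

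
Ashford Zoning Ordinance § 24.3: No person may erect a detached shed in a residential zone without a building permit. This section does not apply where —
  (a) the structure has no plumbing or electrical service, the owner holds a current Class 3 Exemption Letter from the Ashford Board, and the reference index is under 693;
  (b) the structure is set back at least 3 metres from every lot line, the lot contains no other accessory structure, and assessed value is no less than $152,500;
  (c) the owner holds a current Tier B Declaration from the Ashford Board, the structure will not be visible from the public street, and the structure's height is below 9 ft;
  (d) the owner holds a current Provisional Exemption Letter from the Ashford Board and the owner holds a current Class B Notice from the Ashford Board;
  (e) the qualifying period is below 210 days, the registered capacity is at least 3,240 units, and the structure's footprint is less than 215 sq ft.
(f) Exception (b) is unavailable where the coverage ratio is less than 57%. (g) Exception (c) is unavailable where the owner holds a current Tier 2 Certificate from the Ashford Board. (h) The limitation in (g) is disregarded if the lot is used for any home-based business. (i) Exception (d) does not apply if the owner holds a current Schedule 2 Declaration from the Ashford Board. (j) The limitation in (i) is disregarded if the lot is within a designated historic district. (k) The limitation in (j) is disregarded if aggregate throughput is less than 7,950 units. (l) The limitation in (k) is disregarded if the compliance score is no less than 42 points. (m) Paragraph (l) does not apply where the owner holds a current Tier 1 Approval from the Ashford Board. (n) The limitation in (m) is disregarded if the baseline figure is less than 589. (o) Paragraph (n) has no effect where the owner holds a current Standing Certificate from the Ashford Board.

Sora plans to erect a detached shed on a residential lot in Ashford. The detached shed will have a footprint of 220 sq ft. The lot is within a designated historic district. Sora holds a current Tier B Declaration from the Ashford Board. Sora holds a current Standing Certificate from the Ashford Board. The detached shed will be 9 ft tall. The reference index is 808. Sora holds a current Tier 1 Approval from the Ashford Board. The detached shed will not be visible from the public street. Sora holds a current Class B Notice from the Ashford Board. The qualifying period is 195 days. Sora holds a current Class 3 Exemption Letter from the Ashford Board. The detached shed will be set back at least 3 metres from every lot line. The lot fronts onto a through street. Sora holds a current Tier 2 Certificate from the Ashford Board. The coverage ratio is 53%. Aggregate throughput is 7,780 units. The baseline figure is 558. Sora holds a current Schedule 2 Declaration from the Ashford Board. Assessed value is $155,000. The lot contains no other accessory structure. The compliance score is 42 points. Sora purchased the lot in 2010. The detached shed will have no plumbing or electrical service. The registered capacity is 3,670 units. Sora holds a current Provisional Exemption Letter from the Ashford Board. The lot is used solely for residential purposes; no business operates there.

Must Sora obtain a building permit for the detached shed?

Exception (a) fails — the reference index is 808, not under 693.
Exception (b): the setback is at least 3 m on every side; the lot has no other accessory structure; assessed value is $155,000, meeting the $152,500 threshold — every condition holds. But applying paragraph (f): (f) operates against (b): the coverage ratio is 53%, less than the 57% limit. So (b) is unavailable.
Exception (c) does not apply: the structure's height is 9 ft, not below 9 ft.
All of (d)'s requirements are met (a current Provisional Exemption Letter is held; a current Class B Notice is held). But: (i) operates against (d): a current Schedule 2 Declaration is held. (j) would limit (i) — the lot is in a historic district — but (k) sets (j) aside: (k) operates against (j): aggregate throughput is 7,780 units, less than the 7,950 units limit. (l) would limit (k) — the compliance score is 42 points, meeting the 42 points threshold — but (m) sets (l) aside: (m) operates — a current Tier 1 Approval is held. (n) operates (the baseline figure is 558, less than the 589 limit), but is set aside by (o): (o) is engaged — a current Standing Certificate is held. (d) is therefore removed.
Exception (e) fails — the structure's footprint is 220 sq ft, not less than 215 sq ft.
None of the exceptions is available; § 24.3 applies in full.

Yes — Sora must obtain a building permit.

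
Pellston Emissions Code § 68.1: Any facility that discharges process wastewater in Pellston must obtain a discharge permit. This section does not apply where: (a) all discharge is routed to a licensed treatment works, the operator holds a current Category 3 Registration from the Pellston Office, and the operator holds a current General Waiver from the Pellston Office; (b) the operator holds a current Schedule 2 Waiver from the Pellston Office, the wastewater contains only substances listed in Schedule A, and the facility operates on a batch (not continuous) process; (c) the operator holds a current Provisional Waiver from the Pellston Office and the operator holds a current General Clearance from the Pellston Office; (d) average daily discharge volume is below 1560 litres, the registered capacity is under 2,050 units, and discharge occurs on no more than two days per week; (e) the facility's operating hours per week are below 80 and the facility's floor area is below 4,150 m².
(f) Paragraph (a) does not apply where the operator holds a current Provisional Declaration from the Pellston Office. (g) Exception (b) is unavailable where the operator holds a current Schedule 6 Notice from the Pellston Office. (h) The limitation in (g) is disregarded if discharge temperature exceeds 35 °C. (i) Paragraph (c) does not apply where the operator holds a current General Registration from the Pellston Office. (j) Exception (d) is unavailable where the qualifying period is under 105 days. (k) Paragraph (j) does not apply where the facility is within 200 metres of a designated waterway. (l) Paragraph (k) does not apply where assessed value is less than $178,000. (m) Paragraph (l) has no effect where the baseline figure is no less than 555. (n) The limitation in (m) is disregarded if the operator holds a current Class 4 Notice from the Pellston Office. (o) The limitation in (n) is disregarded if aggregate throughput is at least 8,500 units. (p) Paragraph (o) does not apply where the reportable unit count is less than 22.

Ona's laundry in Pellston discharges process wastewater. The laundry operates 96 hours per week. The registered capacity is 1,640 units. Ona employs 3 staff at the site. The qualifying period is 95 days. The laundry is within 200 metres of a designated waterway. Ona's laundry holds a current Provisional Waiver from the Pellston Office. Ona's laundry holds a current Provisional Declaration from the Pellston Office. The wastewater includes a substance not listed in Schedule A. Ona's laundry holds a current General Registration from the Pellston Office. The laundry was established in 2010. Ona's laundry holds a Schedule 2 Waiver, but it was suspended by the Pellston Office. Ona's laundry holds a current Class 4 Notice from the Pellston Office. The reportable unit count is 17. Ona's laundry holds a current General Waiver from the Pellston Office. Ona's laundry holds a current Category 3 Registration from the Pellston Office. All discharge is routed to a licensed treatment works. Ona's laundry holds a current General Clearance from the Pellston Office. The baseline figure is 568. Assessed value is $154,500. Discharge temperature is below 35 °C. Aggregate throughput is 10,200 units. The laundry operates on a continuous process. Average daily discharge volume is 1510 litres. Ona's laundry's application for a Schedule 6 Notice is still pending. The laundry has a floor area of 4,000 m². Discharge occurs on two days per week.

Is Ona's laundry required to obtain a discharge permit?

Yes — Ona's laundry must obtain a discharge permit.

Exception (a) is satisfied on its face — discharge is routed to a licensed treatment works; a current Category 3 Registration is held; a current General Waiver is held. Turning to paragraph (f): (f) operates against (a): a current Provisional Declaration is held. (a) is therefore removed.
Exception (b) does not apply: the Schedule 2 Waiver is not current.
Exception (c): a current Provisional Waiver is held; a current General Clearance is held — every condition holds. However, paragraph (i) must be considered: (i) operates against (c): a current General Registration is held. So (c) is unavailable.
Exception (d)'s conditions are all satisfied: average daily discharge volume is 1510 litres, below the 1560 litres limit; the registered capacity is 1,640 units, under the 2,050 units limit; discharge occurs on no more than two days per week. But applying paragraphs (j)–(p): (j) operates against (d): the qualifying period is 95 days, under the 105 days limit. (k) would limit (j) — the laundry is within 200 m of a designated waterway — but (l) sets (k) aside: (l) applies — assessed value is $154,500, less than the $178,000 limit. (m) is engaged (the baseline figure is 568, meeting the 555 threshold), but yields to (n): (n) operates against (m): a current Class 4 Notice is held. (o) would limit (n) — aggregate throughput is 10,200 units, meeting the 8,500 units threshold — but (p) sets (o) aside: (p) is triggered — the reportable unit count is 17, less than the 22 limit. (d) is therefore removed.
Exception (e) requires that the facility's operating hours per week are below 80; but the facility's operating hours per week are 96, not below 80, so (e) is unavailable.
Every exception is unavailable, so the rule governs.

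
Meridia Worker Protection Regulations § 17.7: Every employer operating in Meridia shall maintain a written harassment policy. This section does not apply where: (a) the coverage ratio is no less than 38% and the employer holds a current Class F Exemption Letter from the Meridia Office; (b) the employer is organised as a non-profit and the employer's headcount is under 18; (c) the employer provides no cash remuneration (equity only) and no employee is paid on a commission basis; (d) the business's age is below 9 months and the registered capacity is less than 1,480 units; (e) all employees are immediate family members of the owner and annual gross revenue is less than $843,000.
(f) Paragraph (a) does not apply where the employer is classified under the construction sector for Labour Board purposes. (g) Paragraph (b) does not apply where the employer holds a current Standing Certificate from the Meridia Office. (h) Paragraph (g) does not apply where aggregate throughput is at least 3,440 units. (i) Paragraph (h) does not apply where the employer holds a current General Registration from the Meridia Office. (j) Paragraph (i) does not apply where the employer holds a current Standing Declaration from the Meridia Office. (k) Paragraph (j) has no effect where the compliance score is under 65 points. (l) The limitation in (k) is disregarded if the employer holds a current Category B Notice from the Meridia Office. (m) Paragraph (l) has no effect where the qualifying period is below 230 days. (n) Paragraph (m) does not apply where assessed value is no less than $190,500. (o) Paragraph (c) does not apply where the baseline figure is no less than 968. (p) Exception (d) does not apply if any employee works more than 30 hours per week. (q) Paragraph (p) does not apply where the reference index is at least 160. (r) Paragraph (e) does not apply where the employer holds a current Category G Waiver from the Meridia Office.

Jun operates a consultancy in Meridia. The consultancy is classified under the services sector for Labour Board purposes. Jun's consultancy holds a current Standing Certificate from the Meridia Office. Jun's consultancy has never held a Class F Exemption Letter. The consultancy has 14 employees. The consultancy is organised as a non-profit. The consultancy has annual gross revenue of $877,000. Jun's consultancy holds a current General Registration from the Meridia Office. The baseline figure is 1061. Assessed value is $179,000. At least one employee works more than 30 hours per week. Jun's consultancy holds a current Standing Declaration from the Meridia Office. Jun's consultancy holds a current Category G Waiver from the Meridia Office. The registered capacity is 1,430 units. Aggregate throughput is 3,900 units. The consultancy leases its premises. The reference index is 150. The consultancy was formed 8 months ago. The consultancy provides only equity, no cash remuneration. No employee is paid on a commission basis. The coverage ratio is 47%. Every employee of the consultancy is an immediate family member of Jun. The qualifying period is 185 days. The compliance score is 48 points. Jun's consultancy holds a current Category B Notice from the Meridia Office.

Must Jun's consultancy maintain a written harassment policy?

Yes — Jun's consultancy must maintain a written harassment policy.

Exception (a) requires that the employer holds a current Class F Exemption Letter from the Meridia Office; but the Class F Exemption Letter is not current, so (a) is unavailable.
Exception (b): the employer is a non-profit; the employer's headcount is 14, under the 18 limit — every condition holds. Turning to paragraphs (g)–(n): (g) applies — a current Standing Certificate is held. (h) would limit (g) — aggregate throughput is 3,900 units, meeting the 3,440 units threshold — but (i) sets (h) aside: (i) operates — a current General Registration is held. (j) would limit (i) — a current Standing Declaration is held — but (k) sets (j) aside: (k) operates against (j): the compliance score is 48 points, under the 65 points limit. (l) would limit (k) — a current Category B Notice is held — but (m) sets (l) aside: (m) is engaged — the qualifying period is 185 days, below the 230 days limit. (n), which would lift (m), does not operate here — assessed value is $179,000, short of $190,500. Exception (b) does not apply.
Exception (c) is satisfied on its face — remuneration is equity-only; no employee is paid on commission. But applying paragraph (o): (o) operates against (c): the baseline figure is 1,061, meeting the 968 threshold. (c) is therefore removed.
All of (d)'s requirements are met (the business's age is 8 months, below the 9 months limit; the registered capacity is 1,430 units, less than the 1,480 units limit). However, paragraphs (p)–(q) must be considered: (p) applies — at least one employee exceeds 30 hours/week. (q), which would lift (p), is not engaged — the reference index is 150, short of 160. Exception (d) does not apply.
Exception (e) fails — annual gross revenue is $877,000, not less than $843,000.
No exception displaces § 17.7.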